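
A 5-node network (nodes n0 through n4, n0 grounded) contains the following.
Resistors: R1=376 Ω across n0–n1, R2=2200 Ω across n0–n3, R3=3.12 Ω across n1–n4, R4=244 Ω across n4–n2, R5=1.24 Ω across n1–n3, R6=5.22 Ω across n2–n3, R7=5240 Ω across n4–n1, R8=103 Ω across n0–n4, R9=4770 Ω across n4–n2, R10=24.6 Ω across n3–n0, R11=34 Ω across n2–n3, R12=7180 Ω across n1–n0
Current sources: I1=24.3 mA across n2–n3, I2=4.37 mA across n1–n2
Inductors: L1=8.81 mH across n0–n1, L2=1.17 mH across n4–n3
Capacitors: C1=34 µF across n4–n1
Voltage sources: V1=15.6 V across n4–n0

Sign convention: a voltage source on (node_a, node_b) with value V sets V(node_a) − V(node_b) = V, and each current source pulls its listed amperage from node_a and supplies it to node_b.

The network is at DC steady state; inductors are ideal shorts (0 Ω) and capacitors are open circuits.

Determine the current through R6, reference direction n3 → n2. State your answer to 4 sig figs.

MNA unknowns: 4 node voltages V₁..V_4 plus 3 source currents (L1, L2, V1)
R1: Y=0.002660 on G[0,1]
R2: Y=0.0004545 on G[0,3]
R3: Y=0.3205 on G[1,4]
R4: Y=0.004098 on G[4,2]
R5: Y=0.8065 on G[1,3]
R6: Y=0.1916 on G[2,3]
R7: Y=0.0001908 on G[4,1]
R8: Y=0.009709 on G[0,4]
R9: Y=0.0002096 on G[4,2]
I1: z[2]−=0.0243, z[3]+=0.0243
R10: Y=0.04065 on G[3,0]
L1: row V0−V1=0, i_L1 at 0,1
R11: Y=0.02941 on G[2,3]
C1: Y=0.000 on G[4,1]
I2: z[1]−=0.00437, z[2]+=0.00437
R12: Y=0.0001393 on G[1,0]
L2: row V4−V3=0, i_L2 at 4,3
V1: row V4−V0=15.6, i_V1 at 4,0
solve → V1=0.000, V2=15.51, V3=15.60, V4=15.60
aux → i_L1=-17.58, i_L2=13.22, i_V1=-18.37

0.01695 A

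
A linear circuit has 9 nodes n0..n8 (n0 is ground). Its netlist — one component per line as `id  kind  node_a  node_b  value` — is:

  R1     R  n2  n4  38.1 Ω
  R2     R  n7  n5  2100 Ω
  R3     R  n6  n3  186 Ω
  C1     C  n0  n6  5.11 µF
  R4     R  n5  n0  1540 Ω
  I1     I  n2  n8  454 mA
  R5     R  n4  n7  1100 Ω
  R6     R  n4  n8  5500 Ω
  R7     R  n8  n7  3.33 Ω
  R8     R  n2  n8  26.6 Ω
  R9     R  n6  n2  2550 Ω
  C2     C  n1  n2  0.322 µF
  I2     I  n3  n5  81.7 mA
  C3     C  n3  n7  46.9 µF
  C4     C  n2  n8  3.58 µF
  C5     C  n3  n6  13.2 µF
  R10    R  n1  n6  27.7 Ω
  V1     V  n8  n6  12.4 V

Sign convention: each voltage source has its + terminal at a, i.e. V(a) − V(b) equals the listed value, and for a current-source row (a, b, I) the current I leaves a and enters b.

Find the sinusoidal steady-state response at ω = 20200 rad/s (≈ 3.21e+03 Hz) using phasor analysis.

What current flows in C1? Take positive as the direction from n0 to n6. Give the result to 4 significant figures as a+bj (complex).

Element admittances at ω=20200 rad/s:
  Y(R1) = 0.02625+0.000j S between n2,n4
  Y(R2) = 0.0004762+0.000j S between n7,n5
  Y(R3) = 0.005376+0.000j S between n6,n3
  Y(C1) = 0.000+0.1032j S between n0,n6
  Y(R4) = 0.0006494+0.000j S between n5,n0
  I1: injects 0.454 A into n8 (from n2)
  Y(R5) = 0.0009091+0.000j S between n4,n7
  Y(R6) = 0.0001818+0.000j S between n4,n8
  Y(R7) = 0.3003+0.000j S between n8,n7
  Y(R8) = 0.03759+0.000j S between n2,n8
  Y(R9) = 0.0003922+0.000j S between n6,n2
  Y(C2) = 0.000+0.006504j S between n1,n2
  I2: injects 0.0817 A into n5 (from n3)
  Y(C3) = 0.000+0.9474j S between n3,n7
  Y(C4) = 0.000+0.07232j S between n2,n8
  Y(C5) = 0.000+0.2666j S between n3,n6
  Y(R10) = 0.03610+0.000j S between n1,n6
  V1: constraint V(n8)−V(n6) = 12.4
Assemble and solve the 9×9 MNA system:
  V(n1)=-0.4640+2.206j  V(n2)=9.120+4.857j  V(n3)=6.503-3.835j  V(n4)=9.115+4.495j  V(n5)=76.10-2.188j  V(n6)=0.01377+0.4787j  V(n7)=8.305-5.172j  V(n8)=12.41+0.4787j
  i(V1)=-1.221-1.770j

0.04942-0.001421j A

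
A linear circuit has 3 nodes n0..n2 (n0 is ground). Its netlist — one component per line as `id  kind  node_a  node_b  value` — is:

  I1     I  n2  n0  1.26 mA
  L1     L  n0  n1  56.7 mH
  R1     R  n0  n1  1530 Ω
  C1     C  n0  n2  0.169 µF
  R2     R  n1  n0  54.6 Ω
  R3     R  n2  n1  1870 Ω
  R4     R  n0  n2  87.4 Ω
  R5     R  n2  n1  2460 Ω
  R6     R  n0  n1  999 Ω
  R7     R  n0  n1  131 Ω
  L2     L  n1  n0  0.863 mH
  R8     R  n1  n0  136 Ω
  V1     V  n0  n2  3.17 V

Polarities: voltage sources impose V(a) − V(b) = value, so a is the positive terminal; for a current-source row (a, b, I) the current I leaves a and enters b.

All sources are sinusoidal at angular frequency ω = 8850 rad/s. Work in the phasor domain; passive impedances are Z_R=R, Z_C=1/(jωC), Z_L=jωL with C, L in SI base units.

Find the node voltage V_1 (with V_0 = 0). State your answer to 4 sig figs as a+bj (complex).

-0.005650-0.02092j V

Element admittances at ω=8850 rad/s:
  I1: injects 0.00126 A into n0 (from n2)
  Y(L1) = 0.000-0.001993j S between n0,n1
  Y(R1) = 0.0006536+0.000j S between n0,n1
  Y(C1) = 0.000+0.001496j S between n0,n2
  Y(R2) = 0.01832+0.000j S between n1,n0
  Y(R3) = 0.0005348+0.000j S between n2,n1
  Y(R4) = 0.01144+0.000j S between n0,n2
  Y(R5) = 0.0004065+0.000j S between n2,n1
  Y(R6) = 0.001001+0.000j S between n0,n1
  Y(R7) = 0.007634+0.000j S between n0,n1
  Y(L2) = 0.000-0.1309j S between n1,n0
  Y(R8) = 0.007353+0.000j S between n1,n0
  V1: constraint V(n0)−V(n2) = 3.17
Assemble and solve the 3×3 MNA system:
  V(n1)=-0.005650-0.02092j  V(n2)=-3.170+0.000j
  i(V1)=-0.03799-0.004722j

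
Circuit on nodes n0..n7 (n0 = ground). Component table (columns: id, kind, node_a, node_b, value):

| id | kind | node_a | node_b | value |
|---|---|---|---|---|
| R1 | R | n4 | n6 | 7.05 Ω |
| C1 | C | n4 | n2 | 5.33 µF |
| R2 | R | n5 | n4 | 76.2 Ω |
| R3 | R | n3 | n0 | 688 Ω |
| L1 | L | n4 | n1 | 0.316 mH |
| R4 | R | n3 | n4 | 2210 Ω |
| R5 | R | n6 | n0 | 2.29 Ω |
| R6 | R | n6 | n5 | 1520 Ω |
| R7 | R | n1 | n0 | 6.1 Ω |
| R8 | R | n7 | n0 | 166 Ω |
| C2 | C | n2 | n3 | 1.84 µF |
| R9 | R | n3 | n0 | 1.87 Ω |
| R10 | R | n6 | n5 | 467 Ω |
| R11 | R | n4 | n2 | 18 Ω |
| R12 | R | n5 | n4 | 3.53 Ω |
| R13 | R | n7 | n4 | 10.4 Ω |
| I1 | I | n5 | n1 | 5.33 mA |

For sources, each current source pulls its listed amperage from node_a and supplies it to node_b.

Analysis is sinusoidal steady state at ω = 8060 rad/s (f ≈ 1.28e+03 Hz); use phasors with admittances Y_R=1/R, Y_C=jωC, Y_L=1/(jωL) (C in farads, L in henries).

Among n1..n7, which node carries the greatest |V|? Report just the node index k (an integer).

5

Element admittances at ω=8060 rad/s:
  Y(R1) = 0.1418+0.000j S between n4,n6
  Y(C1) = 0.000+0.04296j S between n4,n2
  Y(R2) = 0.01312+0.000j S between n5,n4
  Y(R3) = 0.001453+0.000j S between n3,n0
  Y(L1) = 0.000-0.3926j S between n4,n1
  Y(R4) = 0.0004525+0.000j S between n3,n4
  Y(R5) = 0.4367+0.000j S between n6,n0
  Y(R6) = 0.0006579+0.000j S between n6,n5
  Y(R7) = 0.1639+0.000j S between n1,n0
  Y(R8) = 0.006024+0.000j S between n7,n0
  Y(C2) = 0.000+0.01483j S between n2,n3
  Y(R9) = 0.5348+0.000j S between n3,n0
  Y(R10) = 0.002141+0.000j S between n6,n5
  Y(R11) = 0.05556+0.000j S between n4,n2
  Y(R12) = 0.2833+0.000j S between n5,n4
  Y(R13) = 0.09615+0.000j S between n7,n4
  I1: injects 0.00533 A into n1 (from n5)
Assemble and solve the 7×7 MNA system:
  V(n1)=0.0007580+0.005592j  V(n2)=-0.002317-0.006430j  V(n3)=0.0001743-7.530e-05j  V(n4)=-0.001577-0.007667j  V(n5)=-0.01938-0.007613j  V(n6)=-0.0004781-0.001907j  V(n7)=-0.001484-0.007215j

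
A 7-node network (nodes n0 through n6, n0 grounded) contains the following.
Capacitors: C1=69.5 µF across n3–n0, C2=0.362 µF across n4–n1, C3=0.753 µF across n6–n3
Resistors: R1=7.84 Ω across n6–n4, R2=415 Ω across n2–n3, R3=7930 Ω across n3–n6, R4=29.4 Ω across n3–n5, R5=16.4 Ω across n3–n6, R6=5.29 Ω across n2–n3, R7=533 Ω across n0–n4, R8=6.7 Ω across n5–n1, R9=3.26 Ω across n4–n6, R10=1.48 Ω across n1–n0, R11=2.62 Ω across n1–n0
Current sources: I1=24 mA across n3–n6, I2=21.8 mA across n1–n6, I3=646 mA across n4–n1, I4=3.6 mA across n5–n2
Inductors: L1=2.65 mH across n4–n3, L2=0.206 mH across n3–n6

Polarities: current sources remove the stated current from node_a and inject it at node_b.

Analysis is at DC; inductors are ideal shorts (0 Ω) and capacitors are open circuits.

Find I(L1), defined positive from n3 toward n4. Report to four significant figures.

MNA unknowns: 6 node voltages V₁..V_6 plus 2 source currents (L1, L2)
C1: Y=0.000 on G[3,0]
R1: Y=0.1276 on G[6,4]
R2: Y=0.002410 on G[2,3]
C2: Y=0.000 on G[4,1]
C3: Y=0.000 on G[6,3]
I1: z[3]−=0.024, z[6]+=0.024
R3: Y=0.0001261 on G[3,6]
I2: z[1]−=0.0218, z[6]+=0.0218
R4: Y=0.03401 on G[3,5]
R5: Y=0.06098 on G[3,6]
L1: row V4−V3=0, i_L1 at 4,3
R6: Y=0.1890 on G[2,3]
R7: Y=0.001876 on G[0,4]
R8: Y=0.1493 on G[5,1]
I3: z[4]−=0.646, z[1]+=0.646
R9: Y=0.3067 on G[4,6]
L2: row V3−V6=0, i_L2 at 3,6
R10: Y=0.6757 on G[1,0]
R11: Y=0.3817 on G[1,0]
I4: z[5]−=0.0036, z[2]+=0.0036
solve → V1=0.03721, V2=-20.95, V3=-20.97, V4=-20.97, V5=-3.881, V6=-20.97
aux → i_L1=-0.6067, i_L2=-0.04580

0.6067 A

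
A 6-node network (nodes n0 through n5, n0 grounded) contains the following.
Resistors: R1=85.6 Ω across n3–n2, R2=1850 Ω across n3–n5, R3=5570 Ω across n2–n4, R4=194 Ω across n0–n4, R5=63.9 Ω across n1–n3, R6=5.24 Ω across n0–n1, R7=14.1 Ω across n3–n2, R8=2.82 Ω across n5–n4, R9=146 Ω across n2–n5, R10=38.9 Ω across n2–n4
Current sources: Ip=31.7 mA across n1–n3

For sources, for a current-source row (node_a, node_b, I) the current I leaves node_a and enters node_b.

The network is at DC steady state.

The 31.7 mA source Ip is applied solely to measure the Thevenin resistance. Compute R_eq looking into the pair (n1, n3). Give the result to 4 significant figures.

R_eq = 50.51 Ω

Apply KCL at each of the 5 non-ground nodes and solve the resulting linear system.
Node n1: branches {R5, R6, Ip} → V_1 = -0.03480
Node n2: branches {R1, R3, R7, R9, R10} → V_2 = 1.488
Node n3: branches {R1, R2, R5, R7, Ip} → V_3 = 1.566
Node n4: branches {R3, R4, R8, R10} → V_4 = 1.289
Node n5: branches {R2, R8, R9} → V_5 = 1.293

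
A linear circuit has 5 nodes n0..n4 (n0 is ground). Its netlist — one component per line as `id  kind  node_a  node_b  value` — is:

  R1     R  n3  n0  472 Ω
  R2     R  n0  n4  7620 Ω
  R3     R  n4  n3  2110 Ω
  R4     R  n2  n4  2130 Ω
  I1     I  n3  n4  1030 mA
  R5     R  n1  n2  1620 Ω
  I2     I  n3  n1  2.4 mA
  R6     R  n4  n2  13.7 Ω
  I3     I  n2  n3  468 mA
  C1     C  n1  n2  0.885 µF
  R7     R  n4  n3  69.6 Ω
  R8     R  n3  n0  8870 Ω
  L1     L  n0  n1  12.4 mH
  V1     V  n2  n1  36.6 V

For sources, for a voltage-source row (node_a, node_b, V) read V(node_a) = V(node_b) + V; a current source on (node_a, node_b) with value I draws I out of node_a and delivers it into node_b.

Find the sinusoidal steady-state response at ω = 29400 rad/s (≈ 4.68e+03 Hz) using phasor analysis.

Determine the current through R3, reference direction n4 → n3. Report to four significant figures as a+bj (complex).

MNA unknowns: 4 node voltages V₁..V_4 plus 1 source current (V1)
R1: Y=0.002119+0.000j on G[3,0]
R2: Y=0.0001312+0.000j on G[0,4]
R3: Y=0.0004739+0.000j on G[4,3]
R4: Y=0.0004695+0.000j on G[2,4]
I1: z[3]−=1.03, z[4]+=1.03
R5: Y=0.0006173+0.000j on G[1,2]
I2: z[3]−=0.0024, z[1]+=0.0024
R6: Y=0.07299+0.000j on G[4,2]
I3: z[2]−=0.468, z[3]+=0.468
C1: Y=0.000+0.02602j on G[1,2]
R7: Y=0.01437+0.000j on G[4,3]
R8: Y=0.0001127+0.000j on G[3,0]
L1: Y=0.000-0.002743j on G[0,1]
V1: row V2−V1=36.6, i_V1 at 2,1
solve → V1=-2.564-3.492j, V2=34.04-3.492j, V3=1.926-2.952j, V4=40.24-3.396j
aux → i_V1=-0.03457-0.9453j

0.01816-0.0002104j A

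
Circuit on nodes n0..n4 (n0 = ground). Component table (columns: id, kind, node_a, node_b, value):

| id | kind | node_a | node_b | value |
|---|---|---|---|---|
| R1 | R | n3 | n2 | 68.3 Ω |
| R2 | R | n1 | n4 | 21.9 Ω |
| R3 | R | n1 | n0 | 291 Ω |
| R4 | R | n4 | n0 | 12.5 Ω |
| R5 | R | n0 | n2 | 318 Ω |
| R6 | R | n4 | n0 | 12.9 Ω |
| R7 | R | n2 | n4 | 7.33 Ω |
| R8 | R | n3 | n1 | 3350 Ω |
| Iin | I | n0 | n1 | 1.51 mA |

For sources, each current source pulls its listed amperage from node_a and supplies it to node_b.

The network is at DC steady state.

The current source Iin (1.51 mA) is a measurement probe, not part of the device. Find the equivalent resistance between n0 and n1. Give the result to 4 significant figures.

R_eq = 25.53 Ω

MNA unknowns: 4 node voltages V₁..V_4
R1: Y=0.01464 on G[3,2]
R2: Y=0.04566 on G[1,4]
R3: Y=0.003436 on G[1,0]
R4: Y=0.08000 on G[4,0]
R5: Y=0.003145 on G[0,2]
R6: Y=0.07752 on G[4,0]
R7: Y=0.1364 on G[2,4]
R8: Y=0.0002985 on G[3,1]
Iin: z[0]−=0.00151, z[1]+=0.00151
solve → V1=0.03855, V2=0.008446, V3=0.009048, V4=0.008576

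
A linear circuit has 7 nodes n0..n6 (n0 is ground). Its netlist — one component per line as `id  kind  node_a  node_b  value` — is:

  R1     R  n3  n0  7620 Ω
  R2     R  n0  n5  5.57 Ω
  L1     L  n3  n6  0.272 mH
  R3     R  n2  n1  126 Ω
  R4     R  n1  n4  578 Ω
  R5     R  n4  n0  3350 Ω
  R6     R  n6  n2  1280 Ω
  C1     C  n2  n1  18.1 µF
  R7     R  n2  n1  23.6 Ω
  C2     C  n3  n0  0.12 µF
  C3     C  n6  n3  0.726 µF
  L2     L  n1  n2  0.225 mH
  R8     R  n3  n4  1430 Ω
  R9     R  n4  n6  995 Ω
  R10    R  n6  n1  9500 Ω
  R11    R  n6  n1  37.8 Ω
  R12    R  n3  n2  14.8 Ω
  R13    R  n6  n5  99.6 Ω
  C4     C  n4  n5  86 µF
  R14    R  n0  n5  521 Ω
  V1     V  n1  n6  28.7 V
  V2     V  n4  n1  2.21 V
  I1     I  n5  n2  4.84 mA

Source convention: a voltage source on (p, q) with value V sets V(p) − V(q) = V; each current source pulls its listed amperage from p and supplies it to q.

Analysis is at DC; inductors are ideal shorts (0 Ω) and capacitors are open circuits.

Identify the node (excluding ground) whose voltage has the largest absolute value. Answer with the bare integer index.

Element admittances at DC:
  Y(R1) = 0.0001312 S between n3,n0
  Y(R2) = 0.1795 S between n0,n5
  L1: short n3↔n6 (DC inductor)
  Y(R3) = 0.007937 S between n2,n1
  Y(R4) = 0.001730 S between n1,n4
  Y(R5) = 0.0002985 S between n4,n0
  Y(R6) = 0.0007813 S between n6,n2
  Y(C1) = 0.000 S between n2,n1
  Y(R7) = 0.04237 S between n2,n1
  Y(C2) = 0.000 S between n3,n0
  Y(C3) = 0.000 S between n6,n3
  L2: short n1↔n2 (DC inductor)
  Y(R8) = 0.0006993 S between n3,n4
  Y(R9) = 0.001005 S between n4,n6
  Y(R10) = 0.0001053 S between n6,n1
  Y(R11) = 0.02646 S between n6,n1
  Y(R12) = 0.06757 S between n3,n2
  Y(R13) = 0.01004 S between n6,n5
  Y(C4) = 0.000 S between n4,n5
  Y(R14) = 0.001919 S between n0,n5
  V1: constraint V(n1)−V(n6) = 28.7
  V2: constraint V(n4)−V(n1) = 2.21
  I1: injects 0.00484 A into n2 (from n5)
Assemble and solve the 10×10 MNA system:
  V(n1)=28.23  V(n2)=28.23  V(n3)=-0.4667  V(n4)=30.44  V(n5)=-0.04974  V(n6)=-0.4667
  i(L1)=1.961  i(L2)=1.957  i(V1)=-2.781  i(V2)=-0.06559

4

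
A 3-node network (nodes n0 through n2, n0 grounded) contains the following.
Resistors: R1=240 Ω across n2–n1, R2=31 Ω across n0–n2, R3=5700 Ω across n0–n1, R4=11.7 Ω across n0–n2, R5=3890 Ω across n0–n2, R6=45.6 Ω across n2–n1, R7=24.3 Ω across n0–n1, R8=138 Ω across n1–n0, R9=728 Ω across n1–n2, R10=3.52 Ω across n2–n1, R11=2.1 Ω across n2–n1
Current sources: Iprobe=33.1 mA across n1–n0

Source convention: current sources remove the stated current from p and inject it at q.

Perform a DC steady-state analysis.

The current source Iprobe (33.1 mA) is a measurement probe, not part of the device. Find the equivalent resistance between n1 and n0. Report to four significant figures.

Element admittances at DC:
  Y(R1) = 0.004167 S between n2,n1
  Y(R2) = 0.03226 S between n0,n2
  Y(R3) = 0.0001754 S between n0,n1
  Y(R4) = 0.08547 S between n0,n2
  Y(R5) = 0.0002571 S between n0,n2
  Y(R6) = 0.02193 S between n2,n1
  Y(R7) = 0.04115 S between n0,n1
  Y(R8) = 0.007246 S between n1,n0
  Y(R9) = 0.001374 S between n1,n2
  Y(R10) = 0.2841 S between n2,n1
  Y(R11) = 0.4762 S between n2,n1
  Iprobe: injects 0.0331 A into n0 (from n1)
Assemble and solve the 2×2 MNA system:
  V(n1)=-0.2189  V(n2)=-0.1904

R_eq = 6.614 Ω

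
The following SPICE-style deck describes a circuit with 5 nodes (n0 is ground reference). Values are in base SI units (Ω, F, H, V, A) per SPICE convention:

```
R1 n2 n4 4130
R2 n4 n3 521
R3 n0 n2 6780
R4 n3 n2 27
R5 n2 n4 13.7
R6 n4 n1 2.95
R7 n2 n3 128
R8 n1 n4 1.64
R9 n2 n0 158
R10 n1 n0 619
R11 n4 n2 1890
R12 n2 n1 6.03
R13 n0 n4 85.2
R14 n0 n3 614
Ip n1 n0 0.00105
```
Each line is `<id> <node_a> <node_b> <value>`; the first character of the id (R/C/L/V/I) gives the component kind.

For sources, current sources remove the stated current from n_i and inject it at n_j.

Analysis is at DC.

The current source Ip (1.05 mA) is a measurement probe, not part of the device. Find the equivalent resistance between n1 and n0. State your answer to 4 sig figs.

MNA unknowns: 4 node voltages V₁..V_4
R1: Y=0.0002421 on G[2,4]
R2: Y=0.001919 on G[4,3]
R3: Y=0.0001475 on G[0,2]
R4: Y=0.03704 on G[3,2]
R5: Y=0.07299 on G[2,4]
R6: Y=0.3390 on G[4,1]
R7: Y=0.007812 on G[2,3]
R8: Y=0.6098 on G[1,4]
R9: Y=0.006329 on G[2,0]
R10: Y=0.001616 on G[1,0]
R11: Y=0.0005291 on G[4,2]
R12: Y=0.1658 on G[2,1]
R13: Y=0.01174 on G[0,4]
R14: Y=0.001629 on G[0,3]
Ip: z[1]−=0.00105, z[0]+=0.00105
solve → V1=-0.05012, V2=-0.04831, V3=-0.04673, V4=-0.04942

R_eq = 47.74 Ω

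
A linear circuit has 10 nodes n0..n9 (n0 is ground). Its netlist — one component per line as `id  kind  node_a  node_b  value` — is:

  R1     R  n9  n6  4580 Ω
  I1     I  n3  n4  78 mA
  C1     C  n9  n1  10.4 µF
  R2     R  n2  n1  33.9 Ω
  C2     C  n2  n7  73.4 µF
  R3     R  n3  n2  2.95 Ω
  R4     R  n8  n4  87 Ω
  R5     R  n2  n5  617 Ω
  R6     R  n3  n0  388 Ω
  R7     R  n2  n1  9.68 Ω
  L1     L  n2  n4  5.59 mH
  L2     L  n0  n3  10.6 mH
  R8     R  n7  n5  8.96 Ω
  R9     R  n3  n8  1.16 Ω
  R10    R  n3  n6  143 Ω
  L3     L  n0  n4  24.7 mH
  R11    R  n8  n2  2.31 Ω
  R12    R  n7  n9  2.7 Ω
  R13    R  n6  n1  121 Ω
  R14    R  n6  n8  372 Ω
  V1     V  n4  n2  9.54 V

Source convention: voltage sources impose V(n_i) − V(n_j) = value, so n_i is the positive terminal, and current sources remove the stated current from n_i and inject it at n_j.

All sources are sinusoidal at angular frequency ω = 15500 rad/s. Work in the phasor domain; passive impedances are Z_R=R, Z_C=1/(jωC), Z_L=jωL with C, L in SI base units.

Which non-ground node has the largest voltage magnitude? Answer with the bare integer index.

4

Apply KCL at each of the 9 non-ground nodes and solve the resulting linear system.
Node n1: branches {C1, R2, R7, R13} → V_1 = -2.632+0.8007j
Node n2: branches {R2, C2, R3, R5, R7, L1, R11, V1} → V_2 = -2.632+0.8013j
Node n3: branches {I1, R3, R6, L2, R9, R10} → V_3 = -2.637+0.7729j
Node n4: branches {I1, R4, L1, L3, V1} → V_4 = 6.908+0.8013j
Node n5: branches {R5, R8} → V_5 = -2.632+0.8012j
Node n6: branches {R1, R10, R13, R14} → V_6 = -2.622+0.7873j
Node n7: branches {C2, R8, R12} → V_7 = -2.632+0.8012j
Node n8: branches {R4, R9, R11, R14} → V_8 = -2.552+0.7826j
Node n9: branches {R1, C1, R12} → V_9 = -2.632+0.8011j
Source currents: i(V1)=-0.03283+0.1279j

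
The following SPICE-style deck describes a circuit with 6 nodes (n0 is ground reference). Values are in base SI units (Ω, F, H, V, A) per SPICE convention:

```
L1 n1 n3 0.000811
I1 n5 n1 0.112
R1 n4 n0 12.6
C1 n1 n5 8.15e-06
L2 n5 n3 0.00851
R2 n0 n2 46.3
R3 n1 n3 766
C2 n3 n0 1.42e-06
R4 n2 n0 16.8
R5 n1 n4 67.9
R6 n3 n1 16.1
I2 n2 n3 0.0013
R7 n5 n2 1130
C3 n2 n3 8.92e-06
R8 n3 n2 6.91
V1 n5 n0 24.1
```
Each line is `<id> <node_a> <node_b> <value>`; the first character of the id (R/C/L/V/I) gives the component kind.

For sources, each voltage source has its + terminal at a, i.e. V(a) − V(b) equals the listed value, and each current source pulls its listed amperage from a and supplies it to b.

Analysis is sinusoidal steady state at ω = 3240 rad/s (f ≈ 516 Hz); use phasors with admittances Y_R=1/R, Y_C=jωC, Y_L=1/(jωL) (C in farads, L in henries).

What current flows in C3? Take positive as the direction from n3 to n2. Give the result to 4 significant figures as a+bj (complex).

0.03351+0.01892j A

Element admittances at ω=3240 rad/s:
  Y(L1) = 0.000-0.3806j S between n1,n3
  I1: injects 0.112 A into n1 (from n5)
  Y(R1) = 0.07937+0.000j S between n4,n0
  Y(C1) = 0.000+0.02641j S between n1,n5
  Y(L2) = 0.000-0.03627j S between n5,n3
  Y(R2) = 0.02160+0.000j S between n0,n2
  Y(R3) = 0.001305+0.000j S between n1,n3
  Y(C2) = 0.000+0.004601j S between n3,n0
  Y(R4) = 0.05952+0.000j S between n2,n0
  Y(R5) = 0.01473+0.000j S between n1,n4
  Y(R6) = 0.06211+0.000j S between n3,n1
  I2: injects 0.0013 A into n3 (from n2)
  Y(R7) = 0.0008850+0.000j S between n5,n2
  Y(C3) = 0.000+0.02890j S between n2,n3
  Y(R8) = 0.1447+0.000j S between n3,n2
  V1: constraint V(n5)−V(n0) = 24.1
Assemble and solve the 6×6 MNA system:
  V(n1)=0.8218-2.616j  V(n2)=1.808-1.816j  V(n3)=2.462-2.975j  V(n4)=0.1286-0.4095j  V(n5)=24.10+0.000j
  i(V1)=-0.1706+0.1685j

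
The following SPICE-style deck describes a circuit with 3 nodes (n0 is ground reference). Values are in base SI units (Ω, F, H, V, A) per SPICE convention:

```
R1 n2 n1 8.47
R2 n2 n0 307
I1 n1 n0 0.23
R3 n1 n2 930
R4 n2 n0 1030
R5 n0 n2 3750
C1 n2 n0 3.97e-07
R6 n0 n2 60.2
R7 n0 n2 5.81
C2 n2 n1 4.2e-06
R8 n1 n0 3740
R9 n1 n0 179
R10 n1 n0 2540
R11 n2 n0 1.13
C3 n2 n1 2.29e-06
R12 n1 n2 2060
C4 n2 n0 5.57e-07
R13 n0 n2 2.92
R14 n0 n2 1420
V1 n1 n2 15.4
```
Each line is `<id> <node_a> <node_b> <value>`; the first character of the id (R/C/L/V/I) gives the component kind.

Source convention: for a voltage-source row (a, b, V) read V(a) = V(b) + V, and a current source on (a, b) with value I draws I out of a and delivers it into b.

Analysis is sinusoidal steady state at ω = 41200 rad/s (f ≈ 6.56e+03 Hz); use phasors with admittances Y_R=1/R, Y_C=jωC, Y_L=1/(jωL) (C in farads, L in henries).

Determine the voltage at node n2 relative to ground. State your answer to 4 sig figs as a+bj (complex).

-0.2283+0.006286j V

MNA unknowns: 2 node voltages V₁..V_2 plus 1 source current (V1)
R1: Y=0.1181+0.000j on G[2,1]
R2: Y=0.003257+0.000j on G[2,0]
I1: z[1]−=0.23, z[0]+=0.23
R3: Y=0.001075+0.000j on G[1,2]
R4: Y=0.0009709+0.000j on G[2,0]
R5: Y=0.0002667+0.000j on G[0,2]
C1: Y=0.000+0.01636j on G[2,0]
R6: Y=0.01661+0.000j on G[0,2]
R7: Y=0.1721+0.000j on G[0,2]
C2: Y=0.000+0.1730j on G[2,1]
R8: Y=0.0002674+0.000j on G[1,0]
R9: Y=0.005587+0.000j on G[1,0]
R10: Y=0.0003937+0.000j on G[1,0]
R11: Y=0.8850+0.000j on G[2,0]
C3: Y=0.000+0.09435j on G[2,1]
R12: Y=0.0004854+0.000j on G[1,2]
C4: Y=0.000+0.02295j on G[2,0]
R13: Y=0.3425+0.000j on G[0,2]
R14: Y=0.0007042+0.000j on G[0,2]
V1: row V1−V2=15.4, i_V1 at 1,2
solve → V1=15.17+0.006286j, V2=-0.2283+0.006286j
aux → i_V1=-2.167-4.118j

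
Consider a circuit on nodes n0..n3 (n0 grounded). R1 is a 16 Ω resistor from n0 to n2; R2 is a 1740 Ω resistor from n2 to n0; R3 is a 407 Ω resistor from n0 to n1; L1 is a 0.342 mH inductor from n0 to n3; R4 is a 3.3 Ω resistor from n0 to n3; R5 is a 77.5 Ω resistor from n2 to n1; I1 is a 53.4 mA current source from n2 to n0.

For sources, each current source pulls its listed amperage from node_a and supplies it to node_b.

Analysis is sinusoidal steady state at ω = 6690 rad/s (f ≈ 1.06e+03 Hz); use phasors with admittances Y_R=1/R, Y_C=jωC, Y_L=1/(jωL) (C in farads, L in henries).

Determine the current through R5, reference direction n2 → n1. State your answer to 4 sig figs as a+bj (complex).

-0.001692+0.000j A

Element admittances at ω=6690 rad/s:
  Y(R1) = 0.06250+0.000j S between n0,n2
  Y(R2) = 0.0005747+0.000j S between n2,n0
  Y(R3) = 0.002457+0.000j S between n0,n1
  Y(L1) = 0.000-0.4371j S between n0,n3
  Y(R4) = 0.3030+0.000j S between n0,n3
  Y(R5) = 0.01290+0.000j S between n2,n1
  I1: injects 0.0534 A into n0 (from n2)
Assemble and solve the 3×3 MNA system:
  V(n1)=-0.6887+0.000j  V(n2)=-0.8198+0.000j  V(n3)=0.000+0.000j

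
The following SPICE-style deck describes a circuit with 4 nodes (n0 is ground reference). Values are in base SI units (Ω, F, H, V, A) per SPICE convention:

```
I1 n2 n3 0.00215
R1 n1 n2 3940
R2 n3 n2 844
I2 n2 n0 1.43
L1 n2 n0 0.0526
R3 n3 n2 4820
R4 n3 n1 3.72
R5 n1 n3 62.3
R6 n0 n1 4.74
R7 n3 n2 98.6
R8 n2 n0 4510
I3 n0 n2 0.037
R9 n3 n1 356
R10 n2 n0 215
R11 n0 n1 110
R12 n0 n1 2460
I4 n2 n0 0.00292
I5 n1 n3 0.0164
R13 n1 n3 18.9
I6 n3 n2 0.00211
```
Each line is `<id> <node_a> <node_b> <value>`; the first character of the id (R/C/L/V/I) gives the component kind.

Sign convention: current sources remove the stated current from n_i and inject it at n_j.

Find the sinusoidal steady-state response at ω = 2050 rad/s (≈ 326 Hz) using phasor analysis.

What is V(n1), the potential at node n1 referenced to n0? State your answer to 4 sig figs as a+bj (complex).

MNA unknowns: 3 node voltages V₁..V_3
I1: z[2]−=0.00215, z[3]+=0.00215
R1: Y=0.0002538+0.000j on G[1,2]
R2: Y=0.001185+0.000j on G[3,2]
I2: z[2]−=1.43, z[0]+=1.43
L1: Y=0.000-0.009274j on G[2,0]
R3: Y=0.0002075+0.000j on G[3,2]
R4: Y=0.2688+0.000j on G[3,1]
R5: Y=0.01605+0.000j on G[1,3]
R6: Y=0.2110+0.000j on G[0,1]
R7: Y=0.01014+0.000j on G[3,2]
R8: Y=0.0002217+0.000j on G[2,0]
I3: z[0]−=0.037, z[2]+=0.037
R9: Y=0.002809+0.000j on G[3,1]
R10: Y=0.004651+0.000j on G[2,0]
R11: Y=0.009091+0.000j on G[0,1]
R12: Y=0.0004065+0.000j on G[0,1]
I4: z[2]−=0.00292, z[0]+=0.00292
I5: z[1]−=0.0164, z[3]+=0.0164
R13: Y=0.05291+0.000j on G[1,3]
I6: z[3]−=0.00211, z[2]+=0.00211
solve → V1=-3.242-1.911j, V2=-65.85-38.84j, V3=-5.246-3.121j

-3.242-1.911j V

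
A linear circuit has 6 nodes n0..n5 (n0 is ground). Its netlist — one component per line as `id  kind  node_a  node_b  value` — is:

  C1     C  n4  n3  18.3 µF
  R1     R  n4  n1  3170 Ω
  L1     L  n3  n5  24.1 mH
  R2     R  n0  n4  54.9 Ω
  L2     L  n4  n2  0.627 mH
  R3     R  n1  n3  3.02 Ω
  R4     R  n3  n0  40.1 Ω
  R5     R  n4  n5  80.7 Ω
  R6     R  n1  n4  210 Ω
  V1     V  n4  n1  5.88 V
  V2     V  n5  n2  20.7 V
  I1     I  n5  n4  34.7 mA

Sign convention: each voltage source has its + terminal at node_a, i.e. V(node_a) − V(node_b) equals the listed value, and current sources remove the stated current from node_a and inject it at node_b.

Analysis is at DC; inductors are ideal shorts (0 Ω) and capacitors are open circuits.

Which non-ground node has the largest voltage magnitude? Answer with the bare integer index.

1

Element admittances at DC:
  Y(C1) = 0.000 S between n4,n3
  Y(R1) = 0.0003155 S between n4,n1
  L1: short n3↔n5 (DC inductor)
  Y(R2) = 0.01821 S between n0,n4
  L2: short n4↔n2 (DC inductor)
  Y(R3) = 0.3311 S between n1,n3
  Y(R4) = 0.02494 S between n3,n0
  Y(R5) = 0.01239 S between n4,n5
  Y(R6) = 0.004762 S between n1,n4
  V1: constraint V(n4)−V(n1) = 5.88
  V2: constraint V(n5)−V(n2) = 20.7
  I1: injects 0.0347 A into n4 (from n5)
Assemble and solve the 9×9 MNA system:
  V(n1)=-17.84  V(n2)=-11.96  V(n3)=8.738  V(n4)=-11.96  V(n5)=8.738
  i(L1)=-9.019  i(L2)=9.310  i(V1)=-8.831  i(V2)=-9.310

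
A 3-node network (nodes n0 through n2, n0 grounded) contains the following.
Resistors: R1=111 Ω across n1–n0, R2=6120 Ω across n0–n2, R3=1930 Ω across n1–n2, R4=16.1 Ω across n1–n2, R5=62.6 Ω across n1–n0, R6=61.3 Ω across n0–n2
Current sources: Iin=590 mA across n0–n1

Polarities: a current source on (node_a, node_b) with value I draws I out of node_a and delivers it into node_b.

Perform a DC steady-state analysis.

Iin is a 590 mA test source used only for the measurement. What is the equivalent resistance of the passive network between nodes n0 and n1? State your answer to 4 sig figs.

R_eq = 26.30 Ω

Apply KCL at each of the 2 non-ground nodes and solve the resulting linear system.
Node n1: branches {R1, R3, R4, R5, Iin} → V_1 = 15.51
Node n2: branches {R2, R3, R4, R6} → V_2 = 12.28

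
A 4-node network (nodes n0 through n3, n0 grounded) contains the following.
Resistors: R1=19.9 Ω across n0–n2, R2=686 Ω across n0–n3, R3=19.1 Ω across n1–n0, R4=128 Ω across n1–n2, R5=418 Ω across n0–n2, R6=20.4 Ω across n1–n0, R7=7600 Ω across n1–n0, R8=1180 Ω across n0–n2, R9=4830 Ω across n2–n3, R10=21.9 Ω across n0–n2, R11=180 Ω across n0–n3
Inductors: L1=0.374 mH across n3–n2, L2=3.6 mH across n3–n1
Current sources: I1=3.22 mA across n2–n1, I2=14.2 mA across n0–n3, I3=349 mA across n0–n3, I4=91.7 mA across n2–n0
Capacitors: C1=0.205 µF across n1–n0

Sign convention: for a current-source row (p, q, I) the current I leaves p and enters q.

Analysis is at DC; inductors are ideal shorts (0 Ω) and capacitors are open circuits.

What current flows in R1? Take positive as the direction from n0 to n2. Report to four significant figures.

-0.06570 A

Apply KCL at each of the 3 non-ground nodes and solve the resulting linear system.
Node n1: branches {I1, C1, L2, R3, R4, R6, R7} → V_1 = 1.307
Node n2: branches {R1, L1, I1, R4, R5, R8, R9, R10, I4} → V_2 = 1.307
Node n3: branches {L1, L2, R2, I2, I3, R9, R11} → V_3 = 1.307
Source currents: i(L1)=0.2245, i(L2)=0.1295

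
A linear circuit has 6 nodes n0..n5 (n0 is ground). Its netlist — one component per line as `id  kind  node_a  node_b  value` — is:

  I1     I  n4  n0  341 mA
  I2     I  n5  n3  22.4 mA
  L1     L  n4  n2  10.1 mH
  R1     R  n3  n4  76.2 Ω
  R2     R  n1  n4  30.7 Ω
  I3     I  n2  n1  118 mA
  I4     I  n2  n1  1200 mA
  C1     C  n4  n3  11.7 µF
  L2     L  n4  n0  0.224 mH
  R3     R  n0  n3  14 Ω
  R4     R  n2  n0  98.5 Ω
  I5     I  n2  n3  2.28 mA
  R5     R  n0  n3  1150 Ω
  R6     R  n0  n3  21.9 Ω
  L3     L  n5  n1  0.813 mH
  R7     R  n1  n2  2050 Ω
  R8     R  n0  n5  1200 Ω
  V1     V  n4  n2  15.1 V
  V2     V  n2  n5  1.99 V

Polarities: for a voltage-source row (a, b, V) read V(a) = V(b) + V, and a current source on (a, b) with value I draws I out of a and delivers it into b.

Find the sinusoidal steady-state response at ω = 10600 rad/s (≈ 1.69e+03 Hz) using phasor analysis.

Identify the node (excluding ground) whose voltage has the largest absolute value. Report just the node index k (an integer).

1

MNA unknowns: 5 node voltages V₁..V_5 plus 2 source currents (V1, V2)
I1: z[4]−=0.341, z[0]+=0.341
I2: z[5]−=0.0224, z[3]+=0.0224
L1: Y=0.000-0.009341j on G[4,2]
R1: Y=0.01312+0.000j on G[3,4]
R2: Y=0.03257+0.000j on G[1,4]
I3: z[2]−=0.118, z[1]+=0.118
I4: z[2]−=1.2, z[1]+=1.2
C1: Y=0.000+0.1240j on G[4,3]
L2: Y=0.000-0.4212j on G[4,0]
R3: Y=0.07143+0.000j on G[0,3]
R4: Y=0.01015+0.000j on G[2,0]
I5: z[2]−=0.00228, z[3]+=0.00228
R5: Y=0.0008696+0.000j on G[0,3]
R6: Y=0.04566+0.000j on G[0,3]
L3: Y=0.000-0.1160j on G[5,1]
R7: Y=0.0004878+0.000j on G[1,2]
R8: Y=0.0008333+0.000j on G[0,5]
V1: row V4−V2=15.1, i_V1 at 4,2
V2: row V2−V5=1.99, i_V2 at 2,5
solve → V1=-12.96+14.47j, V2=-15.22-0.4782j, V3=0.2486-0.4012j, V4=-0.1249-0.4782j, V5=-17.21-0.4782j
aux → i_V1=-0.5622+0.6228j, i_V2=-1.727+0.4939j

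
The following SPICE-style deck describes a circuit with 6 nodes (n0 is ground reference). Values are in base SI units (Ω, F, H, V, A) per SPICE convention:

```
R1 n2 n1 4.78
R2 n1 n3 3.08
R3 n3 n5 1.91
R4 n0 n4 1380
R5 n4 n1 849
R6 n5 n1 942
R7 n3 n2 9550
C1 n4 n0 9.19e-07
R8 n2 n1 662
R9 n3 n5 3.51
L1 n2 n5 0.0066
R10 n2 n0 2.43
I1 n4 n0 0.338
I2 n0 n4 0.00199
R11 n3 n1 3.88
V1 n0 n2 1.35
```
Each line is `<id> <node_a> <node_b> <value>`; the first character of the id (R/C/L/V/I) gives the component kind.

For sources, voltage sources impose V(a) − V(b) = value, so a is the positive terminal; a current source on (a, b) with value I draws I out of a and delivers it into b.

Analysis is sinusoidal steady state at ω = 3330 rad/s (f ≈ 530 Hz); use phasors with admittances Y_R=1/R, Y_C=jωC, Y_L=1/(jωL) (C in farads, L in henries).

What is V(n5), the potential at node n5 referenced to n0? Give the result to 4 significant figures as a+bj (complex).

-1.726+0.3119j V

Apply KCL at each of the 5 non-ground nodes and solve the resulting linear system.
Node n1: branches {R1, R2, R5, R6, R8, R11} → V_1 = -1.684+0.3623j
Node n2: branches {R1, R7, R8, L1, R10, V1} → V_2 = -1.350+0.000j
Node n3: branches {R2, R3, R7, R9, R11} → V_3 = -1.708+0.3330j
Node n4: branches {R4, R5, C1, I1, I2} → V_4 = -49.42+79.72j
Node n5: branches {R3, R6, R9, L1} → V_5 = -1.726+0.3119j
Source currents: i(V1)=-0.4993-0.09347j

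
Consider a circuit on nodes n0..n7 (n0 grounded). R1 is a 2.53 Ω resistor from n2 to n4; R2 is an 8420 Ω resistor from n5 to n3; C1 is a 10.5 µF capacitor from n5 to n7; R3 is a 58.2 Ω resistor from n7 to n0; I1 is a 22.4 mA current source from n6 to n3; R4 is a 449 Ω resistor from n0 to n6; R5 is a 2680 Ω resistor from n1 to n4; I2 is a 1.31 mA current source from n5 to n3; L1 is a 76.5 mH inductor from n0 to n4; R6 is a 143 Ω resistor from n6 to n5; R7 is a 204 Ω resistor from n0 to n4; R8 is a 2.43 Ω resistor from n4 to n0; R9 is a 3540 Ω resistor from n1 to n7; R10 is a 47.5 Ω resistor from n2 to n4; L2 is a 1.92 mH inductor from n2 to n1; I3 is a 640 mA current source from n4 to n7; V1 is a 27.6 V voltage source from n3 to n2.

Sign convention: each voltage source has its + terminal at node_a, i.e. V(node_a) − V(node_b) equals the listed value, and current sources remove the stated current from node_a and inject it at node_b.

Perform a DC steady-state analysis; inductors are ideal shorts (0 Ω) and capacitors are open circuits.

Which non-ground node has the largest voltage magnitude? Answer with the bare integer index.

Apply KCL at each of the 7 non-ground nodes and solve the resulting linear system.
Node n1: branches {R5, R9, L2} → V_1 = 0.07144
Node n2: branches {R1, R10, L2, V1} → V_2 = 0.07144
Node n3: branches {R2, I1, I2, V1} → V_3 = 27.67
Node n4: branches {R1, R5, L1, R7, R8, R10, I3} → V_4 = 0.000
Node n5: branches {R2, C1, I2, R6} → V_5 = -8.304
Node n6: branches {I1, R4, R6} → V_6 = -8.727
Node n7: branches {C1, R3, R9, I3} → V_7 = 36.65
Source currents: i(L1)=0.6102, i(L2)=-0.01031, i(V1)=0.01944

7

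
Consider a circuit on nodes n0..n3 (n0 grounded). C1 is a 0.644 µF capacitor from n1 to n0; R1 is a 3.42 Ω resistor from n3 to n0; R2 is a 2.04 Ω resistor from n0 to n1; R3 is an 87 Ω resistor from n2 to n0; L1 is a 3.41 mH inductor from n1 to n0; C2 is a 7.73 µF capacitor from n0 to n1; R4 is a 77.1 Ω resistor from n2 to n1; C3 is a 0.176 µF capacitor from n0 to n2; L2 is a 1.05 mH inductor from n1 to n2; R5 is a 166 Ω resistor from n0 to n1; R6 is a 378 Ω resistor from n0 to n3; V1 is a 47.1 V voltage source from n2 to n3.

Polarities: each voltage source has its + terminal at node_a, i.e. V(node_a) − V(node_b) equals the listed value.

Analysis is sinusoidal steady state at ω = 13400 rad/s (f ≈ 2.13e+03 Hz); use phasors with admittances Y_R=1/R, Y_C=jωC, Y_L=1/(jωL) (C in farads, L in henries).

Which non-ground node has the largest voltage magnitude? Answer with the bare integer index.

2

MNA unknowns: 3 node voltages V₁..V_3 plus 1 source current (V1)
C1: Y=0.000+0.008630j on G[1,0]
R1: Y=0.2924+0.000j on G[3,0]
R2: Y=0.4902+0.000j on G[0,1]
R3: Y=0.01149+0.000j on G[2,0]
L1: Y=0.000-0.02188j on G[1,0]
C2: Y=0.000+0.1036j on G[0,1]
R4: Y=0.01297+0.000j on G[2,1]
C3: Y=0.000+0.002358j on G[0,2]
L2: Y=0.000-0.07107j on G[1,2]
R5: Y=0.006024+0.000j on G[0,1]
R6: Y=0.002646+0.000j on G[0,3]
V1: row V2−V3=47.1, i_V1 at 2,3
solve → V1=1.952-5.536j, V2=40.61+8.074j, V3=-6.495+8.074j
aux → i_V1=-1.916+2.382j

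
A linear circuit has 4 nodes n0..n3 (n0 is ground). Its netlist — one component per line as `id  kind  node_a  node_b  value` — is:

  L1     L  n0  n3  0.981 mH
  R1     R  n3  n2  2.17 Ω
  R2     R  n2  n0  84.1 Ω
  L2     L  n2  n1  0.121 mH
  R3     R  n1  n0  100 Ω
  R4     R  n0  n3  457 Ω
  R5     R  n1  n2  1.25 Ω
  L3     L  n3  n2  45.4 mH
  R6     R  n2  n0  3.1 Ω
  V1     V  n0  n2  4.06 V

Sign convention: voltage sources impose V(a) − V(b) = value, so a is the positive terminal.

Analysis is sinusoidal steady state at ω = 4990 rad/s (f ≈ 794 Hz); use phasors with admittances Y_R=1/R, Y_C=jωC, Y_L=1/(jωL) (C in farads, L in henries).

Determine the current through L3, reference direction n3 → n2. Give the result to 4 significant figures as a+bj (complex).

-0.006540-0.003032j A

Apply KCL at each of the 3 non-ground nodes and solve the resulting linear system.
Node n1: branches {L2, R3, R5} → V_1 = -4.050+0.01978j
Node n2: branches {R1, R2, L2, R5, L3, R6, V1} → V_2 = -4.060+0.000j
Node n3: branches {L1, R1, R4, L3} → V_3 = -3.373-1.482j
Source currents: i(V1)=-1.709+0.6860j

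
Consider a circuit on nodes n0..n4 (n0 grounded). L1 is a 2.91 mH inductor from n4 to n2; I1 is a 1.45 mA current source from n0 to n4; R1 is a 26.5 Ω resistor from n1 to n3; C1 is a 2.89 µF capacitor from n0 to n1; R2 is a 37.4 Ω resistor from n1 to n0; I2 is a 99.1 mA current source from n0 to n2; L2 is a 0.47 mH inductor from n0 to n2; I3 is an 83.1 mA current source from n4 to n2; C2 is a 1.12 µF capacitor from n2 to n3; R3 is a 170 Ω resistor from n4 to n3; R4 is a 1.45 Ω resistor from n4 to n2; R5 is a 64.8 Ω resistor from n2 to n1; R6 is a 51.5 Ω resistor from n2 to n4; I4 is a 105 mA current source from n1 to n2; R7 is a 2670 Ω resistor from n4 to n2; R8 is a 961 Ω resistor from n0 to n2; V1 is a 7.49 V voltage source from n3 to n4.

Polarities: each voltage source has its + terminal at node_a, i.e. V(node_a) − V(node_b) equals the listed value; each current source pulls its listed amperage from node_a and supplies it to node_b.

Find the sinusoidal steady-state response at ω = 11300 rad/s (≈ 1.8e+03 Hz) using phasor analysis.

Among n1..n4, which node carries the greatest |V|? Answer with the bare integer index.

3

MNA unknowns: 4 node voltages V₁..V_4 plus 1 source current (V1)
L1: Y=0.000-0.03041j on G[4,2]
I1: z[0]−=0.00145, z[4]+=0.00145
R1: Y=0.03774+0.000j on G[1,3]
C1: Y=0.000+0.03266j on G[0,1]
R2: Y=0.02674+0.000j on G[1,0]
I2: z[0]−=0.0991, z[2]+=0.0991
L2: Y=0.000-0.1883j on G[0,2]
I3: z[4]−=0.0831, z[2]+=0.0831
C2: Y=0.000+0.01266j on G[2,3]
R3: Y=0.005882+0.000j on G[4,3]
R4: Y=0.6897+0.000j on G[4,2]
R5: Y=0.01543+0.000j on G[2,1]
R6: Y=0.01942+0.000j on G[2,4]
I4: z[1]−=0.105, z[2]+=0.105
R7: Y=0.0003745+0.000j on G[4,2]
R8: Y=0.001041+0.000j on G[0,2]
V1: row V3−V4=7.49, i_V1 at 3,4
solve → V1=1.869-0.7590j, V2=0.2170+0.1358j, V3=7.307-0.04573j, V4=-0.1828-0.04573j
aux → i_V1=-0.2516-0.1166j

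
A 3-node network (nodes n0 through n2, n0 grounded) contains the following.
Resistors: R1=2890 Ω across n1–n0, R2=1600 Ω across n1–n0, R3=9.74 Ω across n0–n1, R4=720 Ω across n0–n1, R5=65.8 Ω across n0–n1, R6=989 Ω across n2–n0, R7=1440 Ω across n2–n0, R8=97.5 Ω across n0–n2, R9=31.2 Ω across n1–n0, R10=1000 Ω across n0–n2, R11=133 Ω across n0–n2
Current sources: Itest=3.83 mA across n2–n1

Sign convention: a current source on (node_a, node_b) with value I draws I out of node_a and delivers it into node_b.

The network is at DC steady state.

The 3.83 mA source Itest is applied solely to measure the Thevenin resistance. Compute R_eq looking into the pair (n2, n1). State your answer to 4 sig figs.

R_eq = 55.39 Ω

Element admittances at DC:
  Y(R1) = 0.0003460 S between n1,n0
  Y(R2) = 0.0006250 S between n1,n0
  Y(R3) = 0.1027 S between n0,n1
  Y(R4) = 0.001389 S between n0,n1
  Y(R5) = 0.01520 S between n0,n1
  Y(R6) = 0.001011 S between n2,n0
  Y(R7) = 0.0006944 S between n2,n0
  Y(R8) = 0.01026 S between n0,n2
  Y(R9) = 0.03205 S between n1,n0
  Y(R10) = 0.001000 S between n0,n2
  Y(R11) = 0.007519 S between n0,n2
  Itest: injects 0.00383 A into n1 (from n2)
Assemble and solve the 2×2 MNA system:
  V(n1)=0.02515  V(n2)=-0.1870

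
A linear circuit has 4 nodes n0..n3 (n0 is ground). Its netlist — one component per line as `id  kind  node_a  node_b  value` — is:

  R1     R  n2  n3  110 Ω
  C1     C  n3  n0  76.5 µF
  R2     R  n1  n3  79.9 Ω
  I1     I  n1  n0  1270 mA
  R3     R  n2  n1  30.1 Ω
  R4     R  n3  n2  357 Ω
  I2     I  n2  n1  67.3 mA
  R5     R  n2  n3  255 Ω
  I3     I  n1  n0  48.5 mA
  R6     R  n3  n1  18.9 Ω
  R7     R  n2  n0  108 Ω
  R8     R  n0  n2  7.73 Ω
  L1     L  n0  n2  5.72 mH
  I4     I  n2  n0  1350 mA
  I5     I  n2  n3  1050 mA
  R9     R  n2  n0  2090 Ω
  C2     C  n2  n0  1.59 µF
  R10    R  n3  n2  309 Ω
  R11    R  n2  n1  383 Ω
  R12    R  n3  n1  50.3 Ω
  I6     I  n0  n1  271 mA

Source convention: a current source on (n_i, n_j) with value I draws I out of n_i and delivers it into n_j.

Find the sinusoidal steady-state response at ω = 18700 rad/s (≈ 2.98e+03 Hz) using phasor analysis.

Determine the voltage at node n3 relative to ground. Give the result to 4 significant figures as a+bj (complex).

Apply KCL at each of the 3 non-ground nodes and solve the resulting linear system.
Node n1: branches {R2, I1, R3, I2, I3, R6, R11, R12, I6} → V_1 = -12.45+0.6500j
Node n2: branches {R1, R3, R4, I2, R5, R7, R8, L1, I4, I5, R9, C2, R10, R11} → V_2 = -14.84+1.699j
Node n3: branches {R1, C1, R2, R4, R5, R6, I5, R10, R12} → V_3 = 0.04613+0.2092j

0.04613+0.2092j V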